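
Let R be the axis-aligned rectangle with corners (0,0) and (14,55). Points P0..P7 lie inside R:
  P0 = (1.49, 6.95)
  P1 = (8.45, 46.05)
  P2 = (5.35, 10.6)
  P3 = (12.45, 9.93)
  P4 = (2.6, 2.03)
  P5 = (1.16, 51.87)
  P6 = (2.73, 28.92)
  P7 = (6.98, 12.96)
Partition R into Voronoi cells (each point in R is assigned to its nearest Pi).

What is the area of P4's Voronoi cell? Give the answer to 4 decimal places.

Area of P4's cell: 50.4171

1. box [0,14]×[0,55]: [(0, 0) (14, 0) (14, 55) (0, 55)]
2. ⊥bis P4·P0 via (2.045,4.49): [(0, 4.0286) (0, 0) (14, 0) (14, 7.1872)]  |A|=78.5105
3. ⊥bis P4·P1 via (5.525,24.04): [(0, 4.0286) (0, 0) (14, 0) (14, 7.1872)]  |A|=78.5105
4. ⊥bis P4·P2 via (3.975,6.315): [(6.5177, 5.4991) (0, 4.0286) (0, 0) (14, 0) (14, 3.0981)]  |A|=63.2128
5. ⊥bis P4·P3 via (7.525,5.98): [(8.3935, 4.8972) (6.5177, 5.4991) (0, 4.0286) (0, 0) (12.3211, 0)]  |A|=50.4171
6. ⊥bis P4·P5 via (1.88,26.95): [(8.3935, 4.8972) (6.5177, 5.4991) (0, 4.0286) (0, 0) (12.3211, 0)]  |A|=50.4171
7. ⊥bis P4·P6 via (2.665,15.475): [(8.3935, 4.8972) (6.5177, 5.4991) (0, 4.0286) (0, 0) (12.3211, 0)]  |A|=50.4171
8. ⊥bis P4·P7 via (4.79,7.495): [(8.3935, 4.8972) (6.5177, 5.4991) (0, 4.0286) (0, 0) (12.3211, 0)]  |A|=50.4171
9. canonical 5-gon: [(8.3935, 4.8972) (6.5177, 5.4991) (0, 4.0286) (0, 0) (12.3211, 0)]
10. shoelace: 50.4171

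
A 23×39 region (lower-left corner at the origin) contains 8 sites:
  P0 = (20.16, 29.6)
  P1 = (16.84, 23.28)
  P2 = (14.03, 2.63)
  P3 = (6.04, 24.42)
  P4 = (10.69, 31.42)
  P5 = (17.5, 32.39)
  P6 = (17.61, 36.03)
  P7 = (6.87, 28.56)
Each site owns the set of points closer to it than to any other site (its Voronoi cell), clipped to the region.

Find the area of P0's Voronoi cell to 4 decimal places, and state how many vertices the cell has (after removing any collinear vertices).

1. box [0,23]×[0,39]: [(0, 0) (23, 0) (23, 39) (0, 39)]
2. ⊥bis P0·P1 via (18.5,26.44): [(0, 36.1584) (23, 24.0761) (23, 39) (0, 39)]  |A|=204.3041
3. ⊥bis P0·P2 via (17.095,16.115): [(0, 36.1584) (23, 24.0761) (23, 39) (0, 39)]  |A|=204.3041
4. ⊥bis P0·P3 via (13.1,27.01): [(12.0699, 29.8178) (23, 24.0761) (23, 39) (8.7014, 39)]  |A|=147.2059
5. ⊥bis P0·P4 via (15.425,30.51): [(14.9965, 28.2804) (23, 24.0761) (23, 39) (17.0567, 39)]  |A|=91.5767
6. ⊥bis P0·P5 via (18.83,30.995): [(15.6324, 27.9464) (23, 24.0761) (23, 34.9707)]  |A|=40.1336
7. ⊥bis P0·P6 via (18.885,32.815): [(22.0594, 34.0739) (15.6324, 27.9464) (23, 24.0761) (23, 34.4469)]  |A|=39.8872
8. ⊥bis P0·P7 via (13.515,29.08): [(22.0594, 34.0739) (15.6324, 27.9464) (23, 24.0761) (23, 34.4469)]  |A|=39.8872
9. canonical 4-gon: [(22.0594, 34.0739) (15.6324, 27.9464) (23, 24.0761) (23, 34.4469)]
10. shoelace: 39.8872

Area of P0's cell: 39.8872 (4 vertices)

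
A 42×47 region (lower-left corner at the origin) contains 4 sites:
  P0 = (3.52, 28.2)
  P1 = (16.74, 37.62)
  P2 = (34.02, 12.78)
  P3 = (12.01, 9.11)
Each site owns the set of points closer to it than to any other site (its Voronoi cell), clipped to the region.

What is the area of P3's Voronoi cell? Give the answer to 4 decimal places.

Area of P3's cell: 457.2264

1. box [0,42]×[0,47]: [(0, 0) (42, 0) (42, 47) (0, 47)]
2. ⊥bis P3·P0 via (7.765,18.655): [(0, 15.2016) (0, 0) (42, 0) (42, 33.8805)]  |A|=1030.7251
3. ⊥bis P3·P1 via (14.375,23.365): [(17.2741, 22.884) (0, 15.2016) (0, 0) (42, 0) (42, 18.7818)]  |A|=844.0606
4. ⊥bis P3·P2 via (23.015,10.945): [(21.131, 22.2441) (17.2741, 22.884) (0, 15.2016) (0, 0) (24.84, 0)]  |A|=457.2264
5. canonical 5-gon: [(21.131, 22.2441) (17.2741, 22.884) (0, 15.2016) (0, 0) (24.84, 0)]
6. shoelace: 457.2264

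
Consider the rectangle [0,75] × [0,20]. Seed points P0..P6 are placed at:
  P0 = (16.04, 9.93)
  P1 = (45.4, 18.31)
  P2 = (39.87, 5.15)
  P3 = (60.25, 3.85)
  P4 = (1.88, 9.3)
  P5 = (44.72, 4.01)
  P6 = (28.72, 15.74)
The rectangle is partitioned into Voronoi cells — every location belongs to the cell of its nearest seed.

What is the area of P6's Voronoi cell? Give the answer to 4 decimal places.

1. box [0,75]×[0,20]: [(0, 0) (75, 0) (75, 20) (0, 20)]
2. ⊥bis P6·P0 via (22.38,12.835): [(28.261, 0) (75, 0) (75, 20) (19.097, 20)]  |A|=1026.42
3. ⊥bis P6·P1 via (37.06,17.025): [(28.261, 0) (39.6832, 0) (36.6016, 20) (19.097, 20)]  |A|=289.2677
4. ⊥bis P6·P2 via (34.295,10.445): [(26.9963, 2.7603) (37.5464, 13.8683) (36.6016, 20) (19.097, 20)]  |A|=188.4796
5. ⊥bis P6·P3 via (44.485,9.795): [(26.9963, 2.7603) (37.5464, 13.8683) (36.6016, 20) (19.097, 20)]  |A|=188.4796
6. ⊥bis P6·P4 via (15.3,12.52): [(26.9963, 2.7603) (37.5464, 13.8683) (36.6016, 20) (19.097, 20)]  |A|=188.4796
7. ⊥bis P6·P5 via (36.72,9.875): [(26.9963, 2.7603) (37.5464, 13.8683) (36.6016, 20) (19.097, 20)]  |A|=188.4796
8. canonical 4-gon: [(26.9963, 2.7603) (37.5464, 13.8683) (36.6016, 20) (19.097, 20)]
9. shoelace: 188.4796

Area of P6's cell: 188.4796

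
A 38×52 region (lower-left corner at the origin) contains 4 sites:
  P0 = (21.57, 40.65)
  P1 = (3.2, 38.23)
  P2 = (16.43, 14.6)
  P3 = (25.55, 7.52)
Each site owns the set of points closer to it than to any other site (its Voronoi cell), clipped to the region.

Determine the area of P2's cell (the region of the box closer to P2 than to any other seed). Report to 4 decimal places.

Area of P2's cell: 583.4601

1. box [0,38]×[0,52]: [(0, 0) (38, 0) (38, 52) (0, 52)]
2. ⊥bis P2·P0 via (19,27.625): [(0, 31.3739) (0, 0) (38, 0) (38, 23.8761)]  |A|=1049.75
3. ⊥bis P2·P1 via (9.815,26.415): [(13.8065, 28.6498) (0, 20.9198) (0, 0) (38, 0) (38, 23.8761)]  |A|=977.5823
4. ⊥bis P2·P3 via (20.99,11.06): [(31.8772, 25.0842) (13.8065, 28.6498) (0, 20.9198) (0, 0) (12.4039, 0)]  |A|=583.4601
5. canonical 5-gon: [(31.8772, 25.0842) (13.8065, 28.6498) (0, 20.9198) (0, 0) (12.4039, 0)]
6. shoelace: 583.4601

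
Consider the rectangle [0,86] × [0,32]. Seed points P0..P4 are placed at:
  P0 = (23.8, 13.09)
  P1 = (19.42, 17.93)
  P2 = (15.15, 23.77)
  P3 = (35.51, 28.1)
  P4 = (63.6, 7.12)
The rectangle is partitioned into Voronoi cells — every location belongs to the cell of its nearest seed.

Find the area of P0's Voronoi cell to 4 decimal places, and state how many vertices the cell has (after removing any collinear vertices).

1. box [0,86]×[0,32]: [(0, 0) (86, 0) (86, 32) (0, 32)]
2. ⊥bis P0·P1 via (21.61,15.51): [(4.4711, 0) (86, 0) (86, 32) (39.8318, 32)]  |A|=2043.1532
3. ⊥bis P0·P2 via (19.475,18.43): [(4.4711, 0) (86, 0) (86, 32) (39.8318, 32)]  |A|=2043.1532
4. ⊥bis P0·P3 via (29.655,20.595): [(28.3522, 21.6114) (4.4711, 0) (56.0539, 0)]  |A|=557.388
5. ⊥bis P0·P4 via (43.7,10.105): [(43.6373, 9.6868) (28.3522, 21.6114) (4.4711, 0) (42.1843, 0)]  |A|=490.2119
6. canonical 4-gon: [(43.6373, 9.6868) (28.3522, 21.6114) (4.4711, 0) (42.1843, 0)]
7. shoelace: 490.2119

Area of P0's cell: 490.2119 (4 vertices)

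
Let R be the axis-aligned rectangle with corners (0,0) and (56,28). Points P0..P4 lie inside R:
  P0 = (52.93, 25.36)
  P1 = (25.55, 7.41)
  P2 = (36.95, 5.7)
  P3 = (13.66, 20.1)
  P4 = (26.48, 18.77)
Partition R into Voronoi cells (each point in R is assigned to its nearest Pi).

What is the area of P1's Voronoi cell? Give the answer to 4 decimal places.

Area of P1's cell: 253.4886

1. box [0,56]×[0,28]: [(0, 0) (56, 0) (56, 28) (0, 28)]
2. ⊥bis P1·P0 via (39.24,16.385): [(0, 0) (49.9818, 0) (31.6253, 28) (0, 28)]  |A|=1142.5002
3. ⊥bis P1·P2 via (31.25,6.555): [(0, 0) (30.2668, 0) (33.9377, 24.4729) (31.6253, 28) (0, 28)]  |A|=901.258
4. ⊥bis P1·P3 via (19.605,13.755): [(4.9245, 0) (30.2668, 0) (33.9377, 24.4729) (32.8366, 26.1524)]  |A|=347.9369
5. ⊥bis P1·P4 via (26.015,13.09): [(19.4674, 13.626) (4.9245, 0) (30.2668, 0) (32.1549, 12.5874)]  |A|=253.4886
6. canonical 4-gon: [(19.4674, 13.626) (4.9245, 0) (30.2668, 0) (32.1549, 12.5874)]
7. shoelace: 253.4886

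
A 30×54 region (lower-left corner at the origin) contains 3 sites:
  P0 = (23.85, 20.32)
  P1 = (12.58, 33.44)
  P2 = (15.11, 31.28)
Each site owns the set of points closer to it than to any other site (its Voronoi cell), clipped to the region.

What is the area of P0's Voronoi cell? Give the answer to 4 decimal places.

1. box [0,30]×[0,54]: [(0, 0) (30, 0) (30, 54) (0, 54)]
2. ⊥bis P0·P1 via (18.215,26.88): [(0, 11.2334) (0, 0) (30, 0) (30, 37.0032)]  |A|=723.55
3. ⊥bis P0·P2 via (19.48,25.8): [(0, 10.2658) (0, 0) (30, 0) (30, 34.1891)]  |A|=666.8234
4. canonical 4-gon: [(0, 10.2658) (0, 0) (30, 0) (30, 34.1891)]
5. shoelace: 666.8234

Area of P0's cell: 666.8234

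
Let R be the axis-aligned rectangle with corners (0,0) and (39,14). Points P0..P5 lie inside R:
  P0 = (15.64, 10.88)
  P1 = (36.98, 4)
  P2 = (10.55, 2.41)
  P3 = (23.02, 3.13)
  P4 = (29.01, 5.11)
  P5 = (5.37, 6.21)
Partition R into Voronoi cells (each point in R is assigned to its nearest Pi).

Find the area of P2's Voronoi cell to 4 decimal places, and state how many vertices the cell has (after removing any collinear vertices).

1. box [0,39]×[0,14]: [(0, 0) (39, 0) (39, 14) (0, 14)]
2. ⊥bis P2·P0 via (13.095,6.645): [(0, 0) (24.1526, 0) (0.8559, 14) (0, 14)]  |A|=175.0597
3. ⊥bis P2·P1 via (23.765,3.205): [(0, 0) (23.9578, 0) (23.9505, 0.1214) (0.8559, 14) (0, 14)]  |A|=175.0479
4. ⊥bis P2·P3 via (16.785,2.77): [(0, 0) (16.9449, 0) (16.6859, 4.4871) (0.8559, 14) (0, 14)]  |A|=158.889
5. ⊥bis P2·P4 via (19.78,3.76): [(0, 0) (16.9449, 0) (16.6859, 4.4871) (0.8559, 14) (0, 14)]  |A|=158.889
6. ⊥bis P2·P5 via (7.96,4.31): [(4.7982, 0) (16.9449, 0) (16.6859, 4.4871) (10.72, 8.0723)]  |A|=61.9461
7. canonical 4-gon: [(4.7982, 0) (16.9449, 0) (16.6859, 4.4871) (10.72, 8.0723)]
8. shoelace: 61.9461

Area of P2's cell: 61.9461 (4 vertices)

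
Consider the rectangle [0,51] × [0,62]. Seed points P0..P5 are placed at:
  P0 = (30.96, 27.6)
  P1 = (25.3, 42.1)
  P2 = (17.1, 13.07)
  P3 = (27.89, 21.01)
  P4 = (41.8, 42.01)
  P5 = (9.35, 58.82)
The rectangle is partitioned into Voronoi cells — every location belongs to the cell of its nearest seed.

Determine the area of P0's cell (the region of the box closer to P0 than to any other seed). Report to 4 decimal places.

Area of P0's cell: 334.4809

1. box [0,51]×[0,62]: [(0, 0) (51, 0) (51, 62) (0, 62)]
2. ⊥bis P0·P1 via (28.13,34.85): [(0, 23.8696) (0, 0) (51, 0) (51, 43.7772)]  |A|=1724.993
3. ⊥bis P0·P2 via (24.03,20.335): [(14.4226, 29.4994) (45.348, 0) (51, 0) (51, 43.7772)]  |A|=883.993
4. ⊥bis P0·P3 via (29.425,24.305): [(16.5186, 30.3175) (51, 14.2541) (51, 43.7772)]  |A|=508.9983
5. ⊥bis P0·P4 via (36.38,34.805): [(33.5222, 36.9548) (16.5186, 30.3175) (51, 14.2541) (51, 23.807)]  |A|=334.4809
6. ⊥bis P0·P5 via (20.155,43.21): [(33.5222, 36.9548) (16.5186, 30.3175) (51, 14.2541) (51, 23.807)]  |A|=334.4809
7. canonical 4-gon: [(33.5222, 36.9548) (16.5186, 30.3175) (51, 14.2541) (51, 23.807)]
8. shoelace: 334.4809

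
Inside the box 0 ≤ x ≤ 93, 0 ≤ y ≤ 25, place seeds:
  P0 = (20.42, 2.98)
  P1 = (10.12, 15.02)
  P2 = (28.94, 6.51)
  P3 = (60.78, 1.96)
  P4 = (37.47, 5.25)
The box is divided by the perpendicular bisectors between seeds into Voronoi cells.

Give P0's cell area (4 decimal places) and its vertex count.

1. box [0,93]×[0,25]: [(0, 0) (93, 0) (93, 25) (0, 25)]
2. ⊥bis P0·P1 via (15.27,9): [(4.7496, 0) (93, 0) (93, 25) (33.9729, 25)]  |A|=1840.9684
3. ⊥bis P0·P2 via (24.68,4.745): [(20.9159, 13.83) (4.7496, 0) (26.6459, 0)]  |A|=151.4129
4. ⊥bis P0·P3 via (40.6,2.47): [(20.9159, 13.83) (4.7496, 0) (26.6459, 0)]  |A|=151.4129
5. ⊥bis P0·P4 via (28.945,4.115): [(20.9159, 13.83) (4.7496, 0) (26.6459, 0)]  |A|=151.4129
6. canonical 3-gon: [(20.9159, 13.83) (4.7496, 0) (26.6459, 0)]
7. shoelace: 151.4129

Area of P0's cell: 151.4129 (3 vertices)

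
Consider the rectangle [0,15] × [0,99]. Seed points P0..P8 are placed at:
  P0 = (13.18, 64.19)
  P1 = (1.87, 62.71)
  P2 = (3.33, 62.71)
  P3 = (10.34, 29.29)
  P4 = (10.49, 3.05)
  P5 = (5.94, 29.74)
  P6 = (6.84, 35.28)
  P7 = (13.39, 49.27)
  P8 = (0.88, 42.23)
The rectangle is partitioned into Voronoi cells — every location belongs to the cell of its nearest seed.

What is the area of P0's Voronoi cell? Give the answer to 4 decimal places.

1. box [0,15]×[0,99]: [(0, 0) (15, 0) (15, 99) (0, 99)]
2. ⊥bis P0·P1 via (7.525,63.45): [(15, 6.3269) (15, 99) (2.873, 99)]  |A|=561.9231
3. ⊥bis P0·P2 via (8.255,63.45): [(15, 18.5593) (15, 99) (2.9135, 99)]  |A|=486.1242
4. ⊥bis P0·P3 via (11.76,46.74): [(10.7534, 46.8219) (15, 46.4763) (15, 99) (2.9135, 99)]  |A|=426.8484
5. ⊥bis P0·P4 via (11.835,33.62): [(10.7534, 46.8219) (15, 46.4763) (15, 99) (2.9135, 99)]  |A|=426.8484
6. ⊥bis P0·P5 via (9.56,46.965): [(10.7534, 46.8219) (15, 46.4763) (15, 99) (2.9135, 99)]  |A|=426.8484
7. ⊥bis P0·P6 via (10.01,49.735): [(10.3261, 49.6657) (15, 48.6407) (15, 99) (2.9135, 99)]  |A|=415.8262
8. ⊥bis P0·P7 via (13.285,56.73): [(9.2732, 56.6735) (15, 56.7541) (15, 99) (2.9135, 99)]  |A|=376.7569
9. ⊥bis P0·P8 via (7.03,53.21): [(9.2732, 56.6735) (15, 56.7541) (15, 99) (2.9135, 99)]  |A|=376.7569
10. canonical 4-gon: [(9.2732, 56.6735) (15, 56.7541) (15, 99) (2.9135, 99)]
11. shoelace: 376.7569

Area of P0's cell: 376.7569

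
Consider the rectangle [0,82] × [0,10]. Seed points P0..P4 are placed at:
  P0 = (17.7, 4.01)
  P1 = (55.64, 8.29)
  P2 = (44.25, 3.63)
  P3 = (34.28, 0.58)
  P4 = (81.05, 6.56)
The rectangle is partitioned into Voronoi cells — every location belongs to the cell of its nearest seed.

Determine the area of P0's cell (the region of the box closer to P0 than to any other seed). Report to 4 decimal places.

Area of P0's cell: 265.4960

1. box [0,82]×[0,10]: [(0, 0) (82, 0) (82, 10) (0, 10)]
2. ⊥bis P0·P1 via (36.67,6.15): [(0, 0) (37.3638, 0) (36.2357, 10) (0, 10)]  |A|=367.9973
3. ⊥bis P0·P2 via (30.975,3.82): [(0, 0) (30.9203, 0) (31.0635, 10) (0, 10)]  |A|=309.9189
4. ⊥bis P0·P3 via (25.99,2.295): [(0, 0) (25.5152, 0) (27.584, 10) (0, 10)]  |A|=265.496
5. ⊥bis P0·P4 via (49.375,5.285): [(0, 0) (25.5152, 0) (27.584, 10) (0, 10)]  |A|=265.496
6. canonical 4-gon: [(0, 0) (25.5152, 0) (27.584, 10) (0, 10)]
7. shoelace: 265.496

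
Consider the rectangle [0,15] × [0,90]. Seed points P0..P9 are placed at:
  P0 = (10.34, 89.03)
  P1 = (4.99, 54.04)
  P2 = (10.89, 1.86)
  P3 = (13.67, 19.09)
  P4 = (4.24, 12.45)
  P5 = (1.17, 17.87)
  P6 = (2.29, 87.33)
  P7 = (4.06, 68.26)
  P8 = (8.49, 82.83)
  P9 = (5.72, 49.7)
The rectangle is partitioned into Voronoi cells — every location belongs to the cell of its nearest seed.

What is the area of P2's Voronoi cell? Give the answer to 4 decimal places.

1. box [0,15]×[0,90]: [(0, 0) (15, 0) (15, 90) (0, 90)]
2. ⊥bis P2·P0 via (10.615,45.445): [(0, 45.378) (0, 0) (15, 0) (15, 45.4727)]  |A|=681.3802
3. ⊥bis P2·P1 via (7.94,27.95): [(0, 27.0522) (0, 0) (15, 0) (15, 28.7483)]  |A|=418.5037
4. ⊥bis P2·P3 via (12.28,10.475): [(0, 12.4563) (0, 0) (15, 0) (15, 10.0361)]  |A|=168.6935
5. ⊥bis P2·P4 via (7.565,7.155): [(12.7351, 10.4016) (0, 2.4046) (0, 0) (15, 0) (15, 10.0361)]  |A|=104.6883
6. ⊥bis P2·P5 via (6.03,9.865): [(12.7351, 10.4016) (0, 2.4046) (0, 0) (15, 0) (15, 10.0361)]  |A|=104.6883
7. ⊥bis P2·P6 via (6.59,44.595): [(12.7351, 10.4016) (0, 2.4046) (0, 0) (15, 0) (15, 10.0361)]  |A|=104.6883
8. ⊥bis P2·P7 via (7.475,35.06): [(12.7351, 10.4016) (0, 2.4046) (0, 0) (15, 0) (15, 10.0361)]  |A|=104.6883
9. ⊥bis P2·P8 via (9.69,42.345): [(12.7351, 10.4016) (0, 2.4046) (0, 0) (15, 0) (15, 10.0361)]  |A|=104.6883
10. ⊥bis P2·P9 via (8.305,25.78): [(12.7351, 10.4016) (0, 2.4046) (0, 0) (15, 0) (15, 10.0361)]  |A|=104.6883
11. canonical 5-gon: [(12.7351, 10.4016) (0, 2.4046) (0, 0) (15, 0) (15, 10.0361)]
12. shoelace: 104.6883

Area of P2's cell: 104.6883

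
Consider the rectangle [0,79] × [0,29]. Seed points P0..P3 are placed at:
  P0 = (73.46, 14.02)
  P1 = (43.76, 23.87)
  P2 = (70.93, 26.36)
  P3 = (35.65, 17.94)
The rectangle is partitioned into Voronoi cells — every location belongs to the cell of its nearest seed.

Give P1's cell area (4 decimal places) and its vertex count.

1. box [0,79]×[0,29]: [(0, 0) (79, 0) (79, 29) (0, 29)]
2. ⊥bis P1·P0 via (58.61,18.945): [(0, 0) (52.3269, 0) (61.9447, 29) (0, 29)]  |A|=1656.9387
3. ⊥bis P1·P2 via (57.345,25.115): [(0, 0) (52.3269, 0) (58.0619, 17.2924) (56.989, 29) (0, 29)]  |A|=1627.9285
4. ⊥bis P1·P3 via (39.705,20.905): [(53.1581, 2.5063) (58.0619, 17.2924) (56.989, 29) (33.786, 29)]  |A|=344.0055
5. canonical 4-gon: [(53.1581, 2.5063) (58.0619, 17.2924) (56.989, 29) (33.786, 29)]
6. shoelace: 344.0055

Area of P1's cell: 344.0055 (4 vertices)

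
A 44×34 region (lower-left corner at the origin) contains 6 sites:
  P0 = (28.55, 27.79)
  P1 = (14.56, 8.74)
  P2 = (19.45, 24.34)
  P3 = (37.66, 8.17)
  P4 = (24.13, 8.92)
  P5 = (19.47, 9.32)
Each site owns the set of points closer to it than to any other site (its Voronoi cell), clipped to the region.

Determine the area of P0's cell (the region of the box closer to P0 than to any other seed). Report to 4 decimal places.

Area of P0's cell: 294.3641

1. box [0,44]×[0,34]: [(0, 0) (44, 0) (44, 34) (0, 34)]
2. ⊥bis P0·P1 via (21.555,18.265): [(44, 1.7818) (44, 34) (0.1289, 34)]  |A|=706.7253
3. ⊥bis P0·P2 via (24,26.065): [(29.0415, 12.767) (44, 1.7818) (44, 34) (20.9917, 34)]  |A|=485.2353
4. ⊥bis P0·P3 via (33.105,17.98): [(27.9693, 15.5954) (44, 23.0388) (44, 34) (20.9917, 34)]  |A|=299.5881
5. ⊥bis P0·P4 via (26.34,18.355): [(26.9798, 18.2051) (31.3734, 17.176) (44, 23.0388) (44, 34) (20.9917, 34)]  |A|=294.3641
6. ⊥bis P0·P5 via (24.01,18.555): [(26.9798, 18.2051) (31.3734, 17.176) (44, 23.0388) (44, 34) (20.9917, 34)]  |A|=294.3641
7. canonical 5-gon: [(26.9798, 18.2051) (31.3734, 17.176) (44, 23.0388) (44, 34) (20.9917, 34)]
8. shoelace: 294.3641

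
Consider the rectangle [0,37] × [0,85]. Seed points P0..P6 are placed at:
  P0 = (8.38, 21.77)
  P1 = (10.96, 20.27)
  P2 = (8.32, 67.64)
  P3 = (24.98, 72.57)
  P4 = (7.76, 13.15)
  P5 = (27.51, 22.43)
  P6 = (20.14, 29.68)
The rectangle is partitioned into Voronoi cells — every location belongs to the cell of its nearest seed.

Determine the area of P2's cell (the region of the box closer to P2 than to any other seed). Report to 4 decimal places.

1. box [0,37]×[0,85]: [(0, 0) (37, 0) (37, 85) (0, 85)]
2. ⊥bis P2·P0 via (8.35,44.705): [(0, 44.6941) (37, 44.7425) (37, 85) (0, 85)]  |A|=1490.4238
3. ⊥bis P2·P1 via (9.64,43.955): [(0, 44.6941) (23.4518, 44.7248) (37, 45.4798) (37, 85) (0, 85)]  |A|=1485.429
4. ⊥bis P2·P3 via (16.65,70.105): [(0, 44.6941) (23.4518, 44.7248) (24.149, 44.7636) (12.2423, 85) (0, 85)]  |A|=733.4113
5. ⊥bis P2·P4 via (8.04,40.395): [(0, 44.6941) (23.4518, 44.7248) (24.149, 44.7636) (12.2423, 85) (0, 85)]  |A|=733.4113
6. ⊥bis P2·P5 via (17.915,45.035): [(0, 44.6941) (17.1647, 44.7165) (23.382, 47.3555) (12.2423, 85) (0, 85)]  |A|=724.2226
7. ⊥bis P2·P6 via (14.23,48.66): [(0, 44.6941) (1.4997, 44.696) (22.2564, 51.1593) (12.2423, 85) (0, 85)]  |A|=660.5025
8. canonical 5-gon: [(0, 44.6941) (1.4997, 44.696) (22.2564, 51.1593) (12.2423, 85) (0, 85)]
9. shoelace: 660.5025

Area of P2's cell: 660.5025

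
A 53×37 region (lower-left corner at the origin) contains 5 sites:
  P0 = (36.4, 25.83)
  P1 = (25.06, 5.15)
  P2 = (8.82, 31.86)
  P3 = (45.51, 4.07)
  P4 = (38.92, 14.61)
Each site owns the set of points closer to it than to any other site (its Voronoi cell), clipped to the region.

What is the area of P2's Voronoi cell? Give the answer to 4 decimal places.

Area of P2's cell: 496.9176

1. box [0,53]×[0,37]: [(0, 0) (53, 0) (53, 37) (0, 37)]
2. ⊥bis P2·P0 via (22.61,28.845): [(0, 0) (16.3034, 0) (24.393, 37) (0, 37)]  |A|=752.8835
3. ⊥bis P2·P1 via (16.94,18.505): [(0, 8.2053) (20.872, 20.8957) (24.393, 37) (0, 37)]  |A|=496.9176
4. ⊥bis P2·P3 via (27.165,17.965): [(0, 8.2053) (20.872, 20.8957) (24.393, 37) (0, 37)]  |A|=496.9176
5. ⊥bis P2·P4 via (23.87,23.235): [(0, 8.2053) (20.872, 20.8957) (24.393, 37) (0, 37)]  |A|=496.9176
6. canonical 4-gon: [(0, 8.2053) (20.872, 20.8957) (24.393, 37) (0, 37)]
7. shoelace: 496.9176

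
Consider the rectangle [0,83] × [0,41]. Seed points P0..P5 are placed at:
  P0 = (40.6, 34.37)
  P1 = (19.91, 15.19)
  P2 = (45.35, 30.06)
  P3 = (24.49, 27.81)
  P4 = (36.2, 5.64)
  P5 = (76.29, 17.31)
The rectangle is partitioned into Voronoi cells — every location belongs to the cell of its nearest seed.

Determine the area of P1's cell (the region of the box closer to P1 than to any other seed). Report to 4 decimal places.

Area of P1's cell: 674.0005

1. box [0,83]×[0,41]: [(0, 0) (83, 0) (83, 41) (0, 41)]
2. ⊥bis P1·P0 via (30.255,24.78): [(0, 0) (53.2265, 0) (15.2188, 41) (0, 41)]  |A|=1403.1281
3. ⊥bis P1·P2 via (32.63,22.625): [(0, 0) (45.8546, 0) (33.2739, 21.5235) (15.2188, 41) (0, 41)]  |A|=1323.7936
4. ⊥bis P1·P3 via (22.2,21.5): [(0, 29.5567) (0, 0) (45.8546, 0) (36.2728, 16.3927)]  |A|=911.8946
5. ⊥bis P1·P4 via (28.055,10.415): [(32.3863, 17.8032) (0, 29.5567) (0, 0) (21.9492, 0)]  |A|=674.0005
6. ⊥bis P1·P5 via (48.1,16.25): [(32.3863, 17.8032) (0, 29.5567) (0, 0) (21.9492, 0)]  |A|=674.0005
7. canonical 4-gon: [(32.3863, 17.8032) (0, 29.5567) (0, 0) (21.9492, 0)]
8. shoelace: 674.0005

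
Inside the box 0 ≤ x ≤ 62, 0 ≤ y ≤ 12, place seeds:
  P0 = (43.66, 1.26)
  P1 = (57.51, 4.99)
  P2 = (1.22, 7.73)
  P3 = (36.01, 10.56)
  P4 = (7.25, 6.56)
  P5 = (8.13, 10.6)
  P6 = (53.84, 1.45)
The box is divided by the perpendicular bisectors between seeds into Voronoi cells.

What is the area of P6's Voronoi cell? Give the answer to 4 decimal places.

Area of P6's cell: 52.9187

1. box [0,62]×[0,12]: [(0, 0) (62, 0) (62, 12) (0, 12)]
2. ⊥bis P6·P0 via (48.75,1.355): [(48.7753, 0) (62, 0) (62, 12) (48.5513, 12)]  |A|=160.0403
3. ⊥bis P6·P1 via (55.675,3.22): [(48.5779, 10.5778) (48.7753, 0) (58.7809, 0)]  |A|=52.9187
4. ⊥bis P6·P2 via (27.53,4.59): [(48.5779, 10.5778) (48.7753, 0) (58.7809, 0)]  |A|=52.9187
5. ⊥bis P6·P3 via (44.925,6.005): [(48.5779, 10.5778) (48.7753, 0) (58.7809, 0)]  |A|=52.9187
6. ⊥bis P6·P4 via (30.545,4.005): [(48.5779, 10.5778) (48.7753, 0) (58.7809, 0)]  |A|=52.9187
7. ⊥bis P6·P5 via (30.985,6.025): [(48.5779, 10.5778) (48.7753, 0) (58.7809, 0)]  |A|=52.9187
8. canonical 3-gon: [(48.5779, 10.5778) (48.7753, 0) (58.7809, 0)]
9. shoelace: 52.9187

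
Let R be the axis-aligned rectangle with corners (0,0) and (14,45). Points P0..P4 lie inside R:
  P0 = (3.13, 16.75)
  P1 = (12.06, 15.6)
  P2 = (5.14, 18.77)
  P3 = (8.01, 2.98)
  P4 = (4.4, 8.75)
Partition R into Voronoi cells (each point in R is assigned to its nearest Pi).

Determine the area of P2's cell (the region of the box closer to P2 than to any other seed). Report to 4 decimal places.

Area of P2's cell: 351.6956

1. box [0,14]×[0,45]: [(0, 0) (14, 0) (14, 45) (0, 45)]
2. ⊥bis P2·P0 via (4.135,17.76): [(0, 21.8745) (14, 7.9438) (14, 45) (0, 45)]  |A|=421.2714
3. ⊥bis P2·P1 via (8.6,17.185): [(0, 21.8745) (7.3829, 14.5282) (14, 28.973) (14, 45) (0, 45)]  |A|=351.6956
4. ⊥bis P2·P3 via (6.575,10.875): [(0, 21.8745) (7.3829, 14.5282) (14, 28.973) (14, 45) (0, 45)]  |A|=351.6956
5. ⊥bis P2·P4 via (4.77,13.76): [(0, 21.8745) (7.3829, 14.5282) (14, 28.973) (14, 45) (0, 45)]  |A|=351.6956
6. canonical 5-gon: [(0, 21.8745) (7.3829, 14.5282) (14, 28.973) (14, 45) (0, 45)]
7. shoelace: 351.6956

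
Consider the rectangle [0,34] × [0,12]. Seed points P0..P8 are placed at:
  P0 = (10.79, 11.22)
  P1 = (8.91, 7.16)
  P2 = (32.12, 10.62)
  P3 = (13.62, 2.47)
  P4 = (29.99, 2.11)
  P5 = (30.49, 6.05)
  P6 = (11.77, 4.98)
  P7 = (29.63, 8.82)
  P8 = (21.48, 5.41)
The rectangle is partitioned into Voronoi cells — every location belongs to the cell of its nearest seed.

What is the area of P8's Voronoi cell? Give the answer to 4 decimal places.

Area of P8's cell: 91.7888

1. box [0,34]×[0,12]: [(0, 0) (34, 0) (34, 12) (0, 12)]
2. ⊥bis P8·P0 via (16.135,8.315): [(11.6158, 0) (34, 0) (34, 12) (18.1378, 12)]  |A|=229.4784
3. ⊥bis P8·P1 via (15.195,6.285): [(15.2512, 6.6889) (14.32, 0) (34, 0) (34, 12) (18.1378, 12)]  |A|=220.4343
4. ⊥bis P8·P2 via (26.8,8.015): [(15.2512, 6.6889) (14.32, 0) (30.7246, 0) (24.8487, 12) (18.1378, 12)]  |A|=145.8743
5. ⊥bis P8·P3 via (17.55,3.94): [(16.0038, 8.0736) (19.0237, 0) (30.7246, 0) (24.8487, 12) (18.1378, 12)]  |A|=125.0139
6. ⊥bis P8·P4 via (25.735,3.76): [(16.0038, 8.0736) (19.0237, 0) (24.277, 0) (27.1265, 7.3483) (24.8487, 12) (18.1378, 12)]  |A|=101.3242
7. ⊥bis P8·P5 via (25.985,5.73): [(16.0038, 8.0736) (19.0237, 0) (24.277, 0) (26.0646, 4.6099) (25.6569, 10.3495) (24.8487, 12) (18.1378, 12)]  |A|=97.7185
8. ⊥bis P8·P6 via (16.625,5.195): [(16.4603, 8.9136) (16.5638, 6.5765) (19.0237, 0) (24.277, 0) (26.0646, 4.6099) (25.6569, 10.3495) (24.8487, 12) (18.1378, 12)]  |A|=97.1416
9. ⊥bis P8·P7 via (25.555,7.115): [(16.4603, 8.9136) (16.5638, 6.5765) (19.0237, 0) (24.277, 0) (26.0646, 4.6099) (25.9544, 6.1603) (23.5111, 12) (18.1378, 12)]  |A|=91.7888
10. canonical 8-gon: [(16.4603, 8.9136) (16.5638, 6.5765) (19.0237, 0) (24.277, 0) (26.0646, 4.6099) (25.9544, 6.1603) (23.5111, 12) (18.1378, 12)]
11. shoelace: 91.7888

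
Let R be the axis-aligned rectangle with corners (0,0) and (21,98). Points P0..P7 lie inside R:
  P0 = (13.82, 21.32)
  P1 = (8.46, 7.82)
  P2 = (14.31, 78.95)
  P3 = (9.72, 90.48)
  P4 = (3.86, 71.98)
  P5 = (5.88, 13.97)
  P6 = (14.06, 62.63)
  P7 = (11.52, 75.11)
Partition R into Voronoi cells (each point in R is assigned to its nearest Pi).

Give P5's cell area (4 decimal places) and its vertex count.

1. box [0,21]×[0,98]: [(0, 0) (21, 0) (21, 98) (0, 98)]
2. ⊥bis P5·P0 via (9.85,17.645): [(0, 28.2857) (0, 0) (21, 0) (21, 5.6)]  |A|=355.7993
3. ⊥bis P5·P1 via (7.17,10.895): [(13.601, 13.5929) (0, 28.2857) (0, 7.8871)]  |A|=138.7207
4. ⊥bis P5·P2 via (10.095,46.46): [(13.601, 13.5929) (0, 28.2857) (0, 7.8871)]  |A|=138.7207
5. ⊥bis P5·P3 via (7.8,52.225): [(13.601, 13.5929) (0, 28.2857) (0, 7.8871)]  |A|=138.7207
6. ⊥bis P5·P4 via (4.87,42.975): [(13.601, 13.5929) (0, 28.2857) (0, 7.8871)]  |A|=138.7207
7. ⊥bis P5·P6 via (9.97,38.3): [(13.601, 13.5929) (0, 28.2857) (0, 7.8871)]  |A|=138.7207
8. ⊥bis P5·P7 via (8.7,44.54): [(13.601, 13.5929) (0, 28.2857) (0, 7.8871)]  |A|=138.7207
9. canonical 3-gon: [(13.601, 13.5929) (0, 28.2857) (0, 7.8871)]
10. shoelace: 138.7207

Area of P5's cell: 138.7207 (3 vertices)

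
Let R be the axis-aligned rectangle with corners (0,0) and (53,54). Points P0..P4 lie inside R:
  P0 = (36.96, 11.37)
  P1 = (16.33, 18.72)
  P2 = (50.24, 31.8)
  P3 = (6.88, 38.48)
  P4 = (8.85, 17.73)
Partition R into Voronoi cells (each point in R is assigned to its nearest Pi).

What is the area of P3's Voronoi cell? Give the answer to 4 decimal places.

1. box [0,53]×[0,54]: [(0, 0) (53, 0) (53, 54) (0, 54)]
2. ⊥bis P3·P0 via (21.92,24.925): [(0, 0.6036) (48.1242, 54) (0, 54)]  |A|=1284.8307
3. ⊥bis P3·P1 via (11.605,28.6): [(0, 23.05) (35.5551, 40.0539) (48.1242, 54) (0, 54)]  |A|=885.7879
4. ⊥bis P3·P2 via (28.56,35.14): [(0, 23.05) (28.8209, 36.8333) (31.4656, 54) (0, 54)]  |A|=716.0823
5. ⊥bis P3·P4 via (7.865,28.105): [(0, 27.3583) (11.2399, 28.4254) (28.8209, 36.8333) (31.4656, 54) (0, 54)]  |A|=691.87
6. canonical 5-gon: [(0, 27.3583) (11.2399, 28.4254) (28.8209, 36.8333) (31.4656, 54) (0, 54)]
7. shoelace: 691.87

Area of P3's cell: 691.8700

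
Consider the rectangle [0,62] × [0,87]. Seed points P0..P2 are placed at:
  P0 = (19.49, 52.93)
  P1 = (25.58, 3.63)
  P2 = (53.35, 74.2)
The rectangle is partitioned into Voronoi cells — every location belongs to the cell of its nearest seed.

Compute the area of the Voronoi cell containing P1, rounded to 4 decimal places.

Area of P1's cell: 1808.8516

1. box [0,62]×[0,87]: [(0, 0) (62, 0) (62, 87) (0, 87)]
2. ⊥bis P1·P0 via (22.535,28.28): [(0, 25.4963) (0, 0) (62, 0) (62, 33.1551)]  |A|=1818.1919
3. ⊥bis P1·P2 via (39.465,38.915): [(55.9892, 32.4126) (0, 25.4963) (0, 0) (62, 0) (62, 30.0473)]  |A|=1808.8516
4. canonical 5-gon: [(55.9892, 32.4126) (0, 25.4963) (0, 0) (62, 0) (62, 30.0473)]
5. shoelace: 1808.8516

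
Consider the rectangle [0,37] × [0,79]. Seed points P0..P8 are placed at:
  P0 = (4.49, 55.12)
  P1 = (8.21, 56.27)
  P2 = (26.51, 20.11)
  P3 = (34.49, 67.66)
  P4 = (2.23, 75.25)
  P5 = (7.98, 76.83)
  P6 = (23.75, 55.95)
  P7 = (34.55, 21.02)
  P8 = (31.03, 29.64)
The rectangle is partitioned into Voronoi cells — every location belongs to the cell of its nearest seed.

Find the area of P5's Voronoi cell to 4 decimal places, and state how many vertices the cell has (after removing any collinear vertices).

1. box [0,37]×[0,79]: [(0, 0) (37, 0) (37, 79) (0, 79)]
2. ⊥bis P5·P0 via (6.235,65.975): [(0, 66.9773) (37, 61.0294) (37, 79) (0, 79)]  |A|=554.8766
3. ⊥bis P5·P1 via (8.095,66.55): [(0, 66.9773) (3.0119, 66.4931) (37, 66.8734) (37, 79) (0, 79)]  |A|=455.5634
4. ⊥bis P5·P2 via (17.245,48.47): [(0, 66.9773) (3.0119, 66.4931) (37, 66.8734) (37, 79) (0, 79)]  |A|=455.5634
5. ⊥bis P5·P3 via (21.235,72.245): [(0, 66.9773) (3.0119, 66.4931) (19.3084, 66.6754) (23.5716, 79) (0, 79)]  |A|=265.5443
6. ⊥bis P5·P4 via (5.105,76.04): [(7.7139, 66.5457) (19.3084, 66.6754) (23.5716, 79) (4.2916, 79)]  |A|=191.2315
7. ⊥bis P5·P6 via (15.865,66.39): [(7.7139, 66.5457) (16.1968, 66.6406) (20.3925, 69.8095) (23.5716, 79) (4.2916, 79)]  |A|=186.3744
8. ⊥bis P5·P7 via (21.265,48.925): [(7.7139, 66.5457) (16.1968, 66.6406) (20.3925, 69.8095) (23.5716, 79) (4.2916, 79)]  |A|=186.3744
9. ⊥bis P5·P8 via (19.505,53.235): [(7.7139, 66.5457) (16.1968, 66.6406) (20.3925, 69.8095) (23.5716, 79) (4.2916, 79)]  |A|=186.3744
10. canonical 5-gon: [(7.7139, 66.5457) (16.1968, 66.6406) (20.3925, 69.8095) (23.5716, 79) (4.2916, 79)]
11. shoelace: 186.3744

Area of P5's cell: 186.3744 (5 vertices)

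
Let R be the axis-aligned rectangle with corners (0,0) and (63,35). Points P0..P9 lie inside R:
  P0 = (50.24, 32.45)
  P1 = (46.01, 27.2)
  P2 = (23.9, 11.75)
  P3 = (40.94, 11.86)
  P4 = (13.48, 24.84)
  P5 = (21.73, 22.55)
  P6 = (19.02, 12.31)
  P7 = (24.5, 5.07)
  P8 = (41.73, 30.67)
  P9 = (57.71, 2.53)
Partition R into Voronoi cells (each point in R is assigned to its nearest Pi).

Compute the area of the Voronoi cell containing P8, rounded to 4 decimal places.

1. box [0,63]×[0,35]: [(0, 0) (63, 0) (63, 35) (0, 35)]
2. ⊥bis P8·P0 via (45.985,31.56): [(0, 0) (52.5863, 0) (45.2655, 35) (0, 35)]  |A|=1712.4054
3. ⊥bis P8·P1 via (43.87,28.935): [(0, 0) (20.411, 0) (45.9877, 31.547) (45.2655, 35) (0, 35)]  |A|=1204.8884
4. ⊥bis P8·P2 via (32.815,21.21): [(35.5315, 18.65) (45.9877, 31.547) (45.2655, 35) (18.182, 35)]  |A|=244.1171
5. ⊥bis P8·P3 via (41.335,21.265): [(32.3565, 21.6421) (37.7729, 21.4146) (45.9877, 31.547) (45.2655, 35) (18.182, 35)]  |A|=236.3752
6. ⊥bis P8·P4 via (27.605,27.755): [(28.0239, 25.7251) (32.3565, 21.6421) (37.7729, 21.4146) (45.9877, 31.547) (45.2655, 35) (26.1098, 35)]  |A|=199.6099
7. ⊥bis P8·P5 via (31.73,26.61): [(33.7711, 21.5827) (37.7729, 21.4146) (45.9877, 31.547) (45.2655, 35) (28.3237, 35)]  |A|=159.3111
8. ⊥bis P8·P6 via (30.375,21.49): [(33.7711, 21.5827) (37.7729, 21.4146) (45.9877, 31.547) (45.2655, 35) (28.3237, 35)]  |A|=159.3111
9. ⊥bis P8·P7 via (33.115,17.87): [(33.7711, 21.5827) (37.7729, 21.4146) (45.9877, 31.547) (45.2655, 35) (28.3237, 35)]  |A|=159.3111
10. ⊥bis P8·P9 via (49.72,16.6): [(33.7711, 21.5827) (37.7729, 21.4146) (45.9877, 31.547) (45.2655, 35) (28.3237, 35)]  |A|=159.3111
11. canonical 5-gon: [(33.7711, 21.5827) (37.7729, 21.4146) (45.9877, 31.547) (45.2655, 35) (28.3237, 35)]
12. shoelace: 159.3111

Area of P8's cell: 159.3111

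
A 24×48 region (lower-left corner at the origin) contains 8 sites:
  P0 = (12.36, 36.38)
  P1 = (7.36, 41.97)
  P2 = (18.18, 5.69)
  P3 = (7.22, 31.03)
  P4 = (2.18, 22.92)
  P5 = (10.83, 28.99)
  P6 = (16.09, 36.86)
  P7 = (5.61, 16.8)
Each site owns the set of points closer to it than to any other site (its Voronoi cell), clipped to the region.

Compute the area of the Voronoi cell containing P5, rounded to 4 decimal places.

Area of P5's cell: 159.7703

1. box [0,24]×[0,48]: [(0, 0) (24, 0) (24, 48) (0, 48)]
2. ⊥bis P5·P0 via (11.595,32.685): [(0, 35.0856) (0, 0) (24, 0) (24, 30.1167)]  |A|=782.4276
3. ⊥bis P5·P1 via (9.095,35.48): [(4.2941, 34.1966) (0, 33.0486) (0, 0) (24, 0) (24, 30.1167)]  |A|=778.0541
4. ⊥bis P5·P2 via (14.505,17.34): [(4.2941, 34.1966) (0, 33.0486) (0, 12.7644) (24, 20.3352) (24, 30.1167)]  |A|=380.859
5. ⊥bis P5·P3 via (9.025,30.01): [(10.6475, 32.8812) (0, 14.0393) (0, 12.7644) (24, 20.3352) (24, 30.1167)]  |A|=273.1874
6. ⊥bis P5·P4 via (6.505,25.955): [(10.6475, 32.8812) (6.6316, 25.7746) (12.9047, 16.8352) (24, 20.3352) (24, 30.1167)]  |A|=198.5116
7. ⊥bis P5·P6 via (13.46,32.925): [(14.8172, 32.0179) (10.6475, 32.8812) (6.6316, 25.7746) (12.9047, 16.8352) (24, 20.3352) (24, 25.8805)]  |A|=179.0614
8. ⊥bis P5·P7 via (8.22,22.895): [(14.8172, 32.0179) (10.6475, 32.8812) (6.6316, 25.7746) (8.838, 22.6304) (18.3557, 18.5547) (24, 20.3352) (24, 25.8805)]  |A|=159.7703
9. canonical 7-gon: [(14.8172, 32.0179) (10.6475, 32.8812) (6.6316, 25.7746) (8.838, 22.6304) (18.3557, 18.5547) (24, 20.3352) (24, 25.8805)]
10. shoelace: 159.7703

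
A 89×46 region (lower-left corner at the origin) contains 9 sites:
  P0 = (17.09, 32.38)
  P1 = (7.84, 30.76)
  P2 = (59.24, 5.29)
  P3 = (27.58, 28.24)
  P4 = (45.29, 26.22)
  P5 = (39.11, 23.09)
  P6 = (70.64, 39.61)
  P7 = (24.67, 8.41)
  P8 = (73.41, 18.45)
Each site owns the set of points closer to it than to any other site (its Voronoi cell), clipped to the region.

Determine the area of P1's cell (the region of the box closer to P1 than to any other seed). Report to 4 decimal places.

1. box [0,89]×[0,46]: [(0, 0) (89, 0) (89, 46) (0, 46)]
2. ⊥bis P1·P0 via (12.465,31.57): [(0, 0) (17.994, 0) (9.9378, 46) (0, 46)]  |A|=642.4318
3. ⊥bis P1·P2 via (33.54,18.025): [(0, 0) (17.994, 0) (9.9378, 46) (0, 46)]  |A|=642.4318
4. ⊥bis P1·P3 via (17.71,29.5): [(0, 0) (13.944, 0) (15.6515, 13.3753) (9.9378, 46) (0, 46)]  |A|=615.3469
5. ⊥bis P1·P4 via (26.565,28.49): [(0, 0) (13.944, 0) (15.6515, 13.3753) (9.9378, 46) (0, 46)]  |A|=615.3469
6. ⊥bis P1·P5 via (23.475,26.925): [(0, 0) (13.944, 0) (15.6515, 13.3753) (9.9378, 46) (0, 46)]  |A|=615.3469
7. ⊥bis P1·P6 via (39.24,35.185): [(0, 0) (13.944, 0) (15.6515, 13.3753) (9.9378, 46) (0, 46)]  |A|=615.3469
8. ⊥bis P1·P7 via (16.255,19.585): [(0, 7.3447) (14.761, 18.46) (9.9378, 46) (0, 46)]  |A|=422.1396
9. ⊥bis P1·P8 via (40.625,24.605): [(0, 7.3447) (14.761, 18.46) (9.9378, 46) (0, 46)]  |A|=422.1396
10. canonical 4-gon: [(0, 7.3447) (14.761, 18.46) (9.9378, 46) (0, 46)]
11. shoelace: 422.1396

Area of P1's cell: 422.1396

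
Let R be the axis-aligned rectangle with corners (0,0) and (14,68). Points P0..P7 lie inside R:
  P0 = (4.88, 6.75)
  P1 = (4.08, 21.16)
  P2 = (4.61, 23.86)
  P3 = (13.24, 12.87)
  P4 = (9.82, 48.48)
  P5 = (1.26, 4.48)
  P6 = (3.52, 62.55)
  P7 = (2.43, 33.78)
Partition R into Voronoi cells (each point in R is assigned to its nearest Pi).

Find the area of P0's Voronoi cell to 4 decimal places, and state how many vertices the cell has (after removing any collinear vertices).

1. box [0,14]×[0,68]: [(0, 0) (14, 0) (14, 68) (0, 68)]
2. ⊥bis P0·P1 via (4.48,13.955): [(0, 13.7063) (0, 0) (14, 0) (14, 14.4835)]  |A|=197.3286
3. ⊥bis P0·P2 via (4.745,15.305): [(0, 13.7063) (0, 0) (14, 0) (14, 14.4835)]  |A|=197.3286
4. ⊥bis P0·P3 via (9.06,9.81): [(5.9653, 14.0375) (0, 13.7063) (0, 0) (14, 0) (14, 3.0619)]  |A|=151.4437
5. ⊥bis P0·P4 via (7.35,27.615): [(5.9653, 14.0375) (0, 13.7063) (0, 0) (14, 0) (14, 3.0619)]  |A|=151.4437
6. ⊥bis P0·P5 via (3.07,5.615): [(5.9653, 14.0375) (0, 13.7063) (0, 10.5108) (6.591, 0) (14, 0) (14, 3.0619)]  |A|=116.8054
7. ⊥bis P0·P6 via (4.2,34.65): [(5.9653, 14.0375) (0, 13.7063) (0, 10.5108) (6.591, 0) (14, 0) (14, 3.0619)]  |A|=116.8054
8. ⊥bis P0·P7 via (3.655,20.265): [(5.9653, 14.0375) (0, 13.7063) (0, 10.5108) (6.591, 0) (14, 0) (14, 3.0619)]  |A|=116.8054
9. canonical 6-gon: [(5.9653, 14.0375) (0, 13.7063) (0, 10.5108) (6.591, 0) (14, 0) (14, 3.0619)]
10. shoelace: 116.8054

Area of P0's cell: 116.8054 (6 vertices)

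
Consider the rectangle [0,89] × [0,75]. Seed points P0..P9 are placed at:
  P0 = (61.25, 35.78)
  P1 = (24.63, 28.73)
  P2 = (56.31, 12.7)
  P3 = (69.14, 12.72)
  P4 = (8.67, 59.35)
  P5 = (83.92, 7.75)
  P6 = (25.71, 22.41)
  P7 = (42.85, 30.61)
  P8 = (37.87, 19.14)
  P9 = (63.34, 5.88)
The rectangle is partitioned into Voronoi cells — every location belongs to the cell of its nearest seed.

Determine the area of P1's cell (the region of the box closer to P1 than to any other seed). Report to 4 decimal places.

Area of P1's cell: 648.5646

1. box [0,89]×[0,75]: [(0, 0) (89, 0) (89, 75) (0, 75)]
2. ⊥bis P1·P0 via (42.94,32.255): [(0, 0) (49.1497, 0) (34.7108, 75) (0, 75)]  |A|=3144.7683
3. ⊥bis P1·P2 via (40.47,20.715): [(0, 0) (29.9883, 0) (43.8686, 27.4316) (34.7108, 75) (0, 75)]  |A|=2881.9543
4. ⊥bis P1·P3 via (46.885,20.725): [(0, 0) (29.9883, 0) (43.8686, 27.4316) (34.7108, 75) (0, 75)]  |A|=2881.9543
5. ⊥bis P1·P4 via (16.65,44.04): [(0, 35.3616) (0, 0) (29.9883, 0) (43.8686, 27.4316) (38.4806, 55.4187)]  |A|=1779.4578
6. ⊥bis P1·P5 via (54.275,18.24): [(0, 35.3616) (0, 0) (29.9883, 0) (43.8686, 27.4316) (38.4806, 55.4187)]  |A|=1779.4578
7. ⊥bis P1·P6 via (25.17,25.57): [(0, 35.3616) (0, 21.2688) (43.62, 28.7228) (38.4806, 55.4187)]  |A|=872.5402
8. ⊥bis P1·P7 via (33.74,29.67): [(31.4607, 51.7598) (0, 35.3616) (0, 21.2688) (34.0072, 27.0802)]  |A|=648.7257
9. ⊥bis P1·P8 via (31.25,23.935): [(33.9475, 27.6592) (31.4607, 51.7598) (0, 35.3616) (0, 21.2688) (33.4604, 26.9867)]  |A|=648.5646
10. ⊥bis P1·P9 via (43.985,17.305): [(33.9475, 27.6592) (31.4607, 51.7598) (0, 35.3616) (0, 21.2688) (33.4604, 26.9867)]  |A|=648.5646
11. canonical 5-gon: [(33.9475, 27.6592) (31.4607, 51.7598) (0, 35.3616) (0, 21.2688) (33.4604, 26.9867)]
12. shoelace: 648.5646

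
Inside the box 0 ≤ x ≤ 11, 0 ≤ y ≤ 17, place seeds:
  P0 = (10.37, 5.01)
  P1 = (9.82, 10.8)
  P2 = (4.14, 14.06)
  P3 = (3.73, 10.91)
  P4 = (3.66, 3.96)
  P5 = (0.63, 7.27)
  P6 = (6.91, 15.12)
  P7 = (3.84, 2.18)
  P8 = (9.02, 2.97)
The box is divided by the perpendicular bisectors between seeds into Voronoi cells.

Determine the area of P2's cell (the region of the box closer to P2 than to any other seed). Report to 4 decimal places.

1. box [0,11]×[0,17]: [(0, 0) (11, 0) (11, 17) (0, 17)]
2. ⊥bis P2·P0 via (7.255,9.535): [(0, 4.5407) (11, 12.113) (11, 17) (0, 17)]  |A|=95.4045
3. ⊥bis P2·P1 via (6.98,12.43): [(0, 4.5407) (4.0535, 7.3311) (9.6029, 17) (0, 17)]  |A|=71.6769
4. ⊥bis P2·P3 via (3.935,12.485): [(0, 12.9972) (6.7977, 12.1124) (9.6029, 17) (0, 17)]  |A|=37.0727
5. ⊥bis P2·P4 via (3.9,9.01): [(0, 12.9972) (6.7977, 12.1124) (9.6029, 17) (0, 17)]  |A|=37.0727
6. ⊥bis P2·P5 via (2.385,10.665): [(0, 12.9972) (6.7977, 12.1124) (9.6029, 17) (0, 17)]  |A|=37.0727
7. ⊥bis P2·P6 via (5.525,14.59): [(0, 12.9972) (6.4561, 12.1569) (4.6028, 17) (0, 17)]  |A|=24.0672
8. ⊥bis P2·P7 via (3.99,8.12): [(0, 12.9972) (6.4561, 12.1569) (4.6028, 17) (0, 17)]  |A|=24.0672
9. ⊥bis P2·P8 via (6.58,8.515): [(0, 12.9972) (6.4561, 12.1569) (4.6028, 17) (0, 17)]  |A|=24.0672
10. canonical 4-gon: [(0, 12.9972) (6.4561, 12.1569) (4.6028, 17) (0, 17)]
11. shoelace: 24.0672

Area of P2's cell: 24.0672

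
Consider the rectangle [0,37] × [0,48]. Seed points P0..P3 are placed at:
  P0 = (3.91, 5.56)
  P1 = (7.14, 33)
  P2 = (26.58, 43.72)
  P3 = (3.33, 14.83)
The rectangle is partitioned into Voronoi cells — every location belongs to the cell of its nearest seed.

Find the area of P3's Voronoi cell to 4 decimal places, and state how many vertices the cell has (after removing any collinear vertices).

Area of P3's cell: 343.1057 (4 vertices)

1. box [0,37]×[0,48]: [(0, 0) (37, 0) (37, 48) (0, 48)]
2. ⊥bis P3·P0 via (3.62,10.195): [(0, 9.9685) (37, 12.2835) (37, 48) (0, 48)]  |A|=1364.3379
3. ⊥bis P3·P1 via (5.235,23.915): [(0, 25.0127) (0, 9.9685) (37, 12.2835) (37, 17.2543)]  |A|=370.2778
4. ⊥bis P3·P2 via (14.955,29.275): [(27.387, 19.27) (0, 25.0127) (0, 9.9685) (36.1355, 12.2294)]  |A|=343.1057
5. canonical 4-gon: [(27.387, 19.27) (0, 25.0127) (0, 9.9685) (36.1355, 12.2294)]
6. shoelace: 343.1057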